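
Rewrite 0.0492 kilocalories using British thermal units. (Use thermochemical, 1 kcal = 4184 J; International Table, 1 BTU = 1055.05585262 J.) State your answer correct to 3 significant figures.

0.195 British thermal units

1 kcal = 3.96567 BTU.
0.0492 × 3.96567 ≈ 0.195 BTU.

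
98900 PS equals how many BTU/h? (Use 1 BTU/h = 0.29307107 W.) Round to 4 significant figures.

2.482e+8 BTU/h

1 metric horsepower = 2509.63 BTU/h.
So 98900 × 2509.63 ≈ 2.482e+8 BTU/h.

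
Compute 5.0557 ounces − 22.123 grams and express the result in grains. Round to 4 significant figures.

1870 grains

5.0557 oz = 2211.87 gr and 22.123 g = 341.410 gr.
2211.87 − 341.410 ≈ 1870 gr.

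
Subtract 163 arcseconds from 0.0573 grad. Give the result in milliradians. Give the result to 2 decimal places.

0.0573 grad = 0.900066 mrad and 163 arcsec = 0.790246 mrad.
0.900066 − 0.790246 ≈ 0.11 mrad.

0.11 milliradians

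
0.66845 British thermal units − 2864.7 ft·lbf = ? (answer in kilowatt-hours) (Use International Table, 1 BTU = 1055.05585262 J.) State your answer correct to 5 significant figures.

0.66845 BTU = 0.000195903 kWh and 2864.7 ft·lbf = 0.00107889 kWh.
0.000195903 − 0.00107889 ≈ -0.00088299 kWh.

-0.00088299 kWh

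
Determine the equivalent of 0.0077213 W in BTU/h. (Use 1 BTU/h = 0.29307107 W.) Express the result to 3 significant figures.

0.0263 BTU/h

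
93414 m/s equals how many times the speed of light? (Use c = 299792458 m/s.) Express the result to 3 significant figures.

1 m/s = 3.33564e-9 times the speed of light.
93414 × 3.33564e-9 ≈ 0.000312 c.

0.000312 c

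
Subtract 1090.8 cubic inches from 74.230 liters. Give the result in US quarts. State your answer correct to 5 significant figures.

59.550 US quarts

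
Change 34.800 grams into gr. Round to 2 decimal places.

1 gram = 15.4324 gr.
So 34.800 × 15.4324 ≈ 537.05 gr.

537.05 gr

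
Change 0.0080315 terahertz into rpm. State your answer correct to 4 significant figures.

1 terahertz = 6.00000e+13 rpm.
0.0080315 × 6.00000e+13 ≈ 4.819e+11 rpm.

4.819e+11 rpm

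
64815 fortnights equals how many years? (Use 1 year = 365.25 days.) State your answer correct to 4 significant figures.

2484 yr

1 fortnight = 0.0383299 yr.
Then 64815 × 0.0383299 ≈ 2484 yr.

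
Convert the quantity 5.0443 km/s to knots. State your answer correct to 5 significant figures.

1 km/s = 1943.84 knots.
5.0443 × 1943.84 ≈ 9805.3 kn.

9805.3 kn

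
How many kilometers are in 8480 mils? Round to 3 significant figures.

0.000215 km

1 mil = 2.54000e-8 km.
Then 8480 × 2.54000e-8 ≈ 0.000215 km.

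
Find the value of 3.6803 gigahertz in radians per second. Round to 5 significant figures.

1 gigahertz = 6.28319e+9 radians per second.
So 3.6803 × 6.28319e+9 ≈ 2.3124e+10 rad/s.

2.3124e+10 rad/s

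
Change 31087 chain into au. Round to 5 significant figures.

1 chain = 1.344725 × 10^-10 astronomical units.
So 31087 × 1.344725 × 10^-10 ≈ 4.1803 × 10^-6 au.

4.1803 × 10^-6 au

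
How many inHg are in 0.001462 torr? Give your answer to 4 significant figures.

5.756 × 10^-5 inHg

1 torr = 0.0393701 inHg.
0.001462 × 0.0393701 ≈ 5.756 × 10^-5 inHg.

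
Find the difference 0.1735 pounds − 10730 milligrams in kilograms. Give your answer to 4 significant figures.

0.1735 lb = 0.0786983 kg and 10730 mg = 0.0107300 kg.
0.0786983 − 0.0107300 ≈ 0.06797 kg.

0.06797 kilograms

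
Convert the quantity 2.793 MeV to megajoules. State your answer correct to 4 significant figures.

1 MeV = 1.60218e-19 megajoules.
So 2.793 × 1.60218e-19 ≈ 4.475e-19 MJ.

4.475e-19 MJ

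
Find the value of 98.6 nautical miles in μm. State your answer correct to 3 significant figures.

1.83e+11 micrometers

1 nautical mile = 1.85200e+9 μm.
Then 98.6 × 1.85200e+9 ≈ 1.83e+11 μm.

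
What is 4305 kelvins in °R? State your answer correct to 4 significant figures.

°R = K × 9/5.
Applying the formula gives 7749 °R.

7749 degrees Rankine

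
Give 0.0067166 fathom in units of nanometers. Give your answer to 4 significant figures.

1.228e+7 nm

1 fathom = 1.82880e+9 nm.
0.0067166 × 1.82880e+9 ≈ 1.228e+7 nm.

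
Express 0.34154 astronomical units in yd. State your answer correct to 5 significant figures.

1 au = 1.63602 × 10^11 yd.
Then 0.34154 × 1.63602 × 10^11 ≈ 5.5877 × 10^10 yd.

5.5877 × 10^10 yards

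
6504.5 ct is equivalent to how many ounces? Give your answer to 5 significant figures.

45.888 ounces

1 ct = 0.00705479 ounces.
Thus 6504.5 × 0.00705479 ≈ 45.888 oz.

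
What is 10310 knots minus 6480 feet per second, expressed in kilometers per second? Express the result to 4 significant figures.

3.329 km/s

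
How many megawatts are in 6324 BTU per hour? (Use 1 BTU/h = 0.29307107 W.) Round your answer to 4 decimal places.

1 BTU per hour = 2.93071 × 10^-7 megawatts.
So 6324 × 2.93071 × 10^-7 ≈ 0.0019 MW.

0.0019 megawatts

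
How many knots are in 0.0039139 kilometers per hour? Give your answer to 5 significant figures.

0.0021133 kn

1 kilometer per hour = 0.539957 kn.
0.0039139 × 0.539957 ≈ 0.0021133 kn.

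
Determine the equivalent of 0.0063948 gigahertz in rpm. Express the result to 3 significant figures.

1 gigahertz = 6.00000 × 10^10 rpm.
Thus 0.0063948 × 6.00000 × 10^10 ≈ 3.84 × 10^8 rpm.

3.84 × 10^8 rpm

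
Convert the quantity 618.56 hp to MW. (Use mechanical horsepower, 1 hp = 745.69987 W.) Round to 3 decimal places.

0.461 MW

1 horsepower = 0.000745700 MW.
618.56 × 0.000745700 ≈ 0.461 MW.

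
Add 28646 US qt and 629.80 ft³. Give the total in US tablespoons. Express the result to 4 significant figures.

3.039 × 10^6 US tbsp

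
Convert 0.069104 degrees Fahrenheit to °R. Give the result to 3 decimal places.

°R = °F + 459.67.
Applying the formula gives 459.739 °R.

459.739 degrees Rankine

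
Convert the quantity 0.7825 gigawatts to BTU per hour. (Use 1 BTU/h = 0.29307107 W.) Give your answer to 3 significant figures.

2.67e+9 BTU/h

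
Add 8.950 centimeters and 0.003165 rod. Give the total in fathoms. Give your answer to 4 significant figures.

8.950 cm = 0.0489392 fathom and 0.003165 rod = 0.00870375 fathom.
0.0489392 + 0.00870375 ≈ 0.05764 fathom.

0.05764 fathom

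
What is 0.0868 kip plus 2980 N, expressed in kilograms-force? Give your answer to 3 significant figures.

343 kilograms-force

0.0868 kip = 39.3718 kgf and 2980 N = 303.875 kgf.
39.3718 + 303.875 ≈ 343 kgf.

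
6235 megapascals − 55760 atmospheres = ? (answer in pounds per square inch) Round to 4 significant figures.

6235 MPa = 904310 psi and 55760 atm = 819446 psi.
904310 − 819446 ≈ 84860 psi.

84860 pounds per square inch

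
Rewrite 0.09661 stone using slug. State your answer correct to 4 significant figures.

1 st = 0.435133 slugs.
0.09661 × 0.435133 ≈ 0.04204 slug.

0.04204 slug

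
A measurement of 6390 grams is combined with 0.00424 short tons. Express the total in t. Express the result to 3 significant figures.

6390 g = 0.00639000 t and 0.00424 short ton = 0.00384646 t.
0.00639000 + 0.00384646 ≈ 0.0102 t.

0.0102 metric tons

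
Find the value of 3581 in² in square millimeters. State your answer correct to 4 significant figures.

1 square inch = 645.160 square millimeters.
So 3581 × 645.160 ≈ 2.310 × 10^6 mm².

2.310 × 10^6 square millimeters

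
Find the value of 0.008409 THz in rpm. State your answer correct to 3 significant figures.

5.05e+11 revolutions per minute

1 terahertz = 6.00000e+13 revolutions per minute.
0.008409 × 6.00000e+13 ≈ 5.05e+11 rpm.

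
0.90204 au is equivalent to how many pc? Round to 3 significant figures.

4.37 × 10^-6 parsecs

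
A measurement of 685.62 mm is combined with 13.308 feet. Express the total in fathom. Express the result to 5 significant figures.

2.5929 fathom

685.62 mm = 0.374902 fathom and 13.308 ft = 2.21800 fathom.
0.374902 + 2.21800 ≈ 2.5929 fathom.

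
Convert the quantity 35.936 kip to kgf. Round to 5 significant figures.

1 kip = 453.592 kilograms-force.
Thus 35.936 × 453.592 ≈ 16300 kgf.

16300 kgf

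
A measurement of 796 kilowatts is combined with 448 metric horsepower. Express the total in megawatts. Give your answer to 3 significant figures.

796 kW = 0.796000 MW and 448 PS = 0.329503 MW.
0.796000 + 0.329503 ≈ 1.13 MW.

1.13 megawatts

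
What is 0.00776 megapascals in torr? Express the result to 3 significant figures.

1 MPa = 7500.62 torr.
Thus 0.00776 × 7500.62 ≈ 58.2 torr.

58.2 torr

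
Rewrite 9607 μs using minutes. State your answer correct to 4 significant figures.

1 μs = 1.66667e-8 minutes.
So 9607 × 1.66667e-8 ≈ 0.0001601 min.

0.0001601 min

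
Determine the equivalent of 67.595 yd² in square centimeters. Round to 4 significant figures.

565200 cm²

1 yd² = 8361.27 cm².
So 67.595 × 8361.27 ≈ 565200 cm².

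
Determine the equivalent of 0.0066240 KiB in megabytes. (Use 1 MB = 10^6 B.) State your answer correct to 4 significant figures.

6.783 × 10^-6 megabytes

1 kibibyte = 0.00102400 MB.
So 0.0066240 × 0.00102400 ≈ 6.783 × 10^-6 MB.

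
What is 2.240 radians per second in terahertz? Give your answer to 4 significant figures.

1 radian per second = 1.59155e-13 THz.
So 2.240 × 1.59155e-13 ≈ 3.565e-13 THz.

3.565e-13 THz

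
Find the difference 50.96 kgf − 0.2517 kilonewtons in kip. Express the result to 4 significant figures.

0.05576 kips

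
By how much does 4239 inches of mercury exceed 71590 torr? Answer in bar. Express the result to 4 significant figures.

4239 inHg = 143.549 bar and 71590 torr = 95.4455 bar.
143.549 − 95.4455 ≈ 48.10 bar.

48.10 bar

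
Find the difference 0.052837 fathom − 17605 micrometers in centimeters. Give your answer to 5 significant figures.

0.052837 fathom = 9.66283 cm and 17605 μm = 1.76050 cm.
9.66283 − 1.76050 ≈ 7.9023 cm.

7.9023 cm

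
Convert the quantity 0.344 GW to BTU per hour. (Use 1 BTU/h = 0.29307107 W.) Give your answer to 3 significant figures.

1.17 × 10^9 BTU per hour

1 GW = 3.41214 × 10^9 BTU/h.
So 0.344 × 3.41214 × 10^9 ≈ 1.17 × 10^9 BTU/h.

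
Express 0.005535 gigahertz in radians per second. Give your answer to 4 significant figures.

3.478 × 10^7 radians per second

1 GHz = 6.28319 × 10^9 rad/s.
So 0.005535 × 6.28319 × 10^9 ≈ 3.478 × 10^7 rad/s.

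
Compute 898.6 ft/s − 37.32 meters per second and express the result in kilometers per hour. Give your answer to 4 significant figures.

851.7 km/h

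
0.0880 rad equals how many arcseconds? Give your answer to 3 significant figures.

1 radian = 206265 arcsec.
0.0880 × 206265 ≈ 18200 arcsec.

18200 arcsec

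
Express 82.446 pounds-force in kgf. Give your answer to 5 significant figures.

1 pound-force = 0.453592 kilograms-force.
82.446 × 0.453592 ≈ 37.397 kgf.

37.397 kgf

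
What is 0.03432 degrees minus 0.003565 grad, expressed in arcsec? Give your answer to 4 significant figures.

112.0 arcseconds

0.03432 ° = 123.552 arcsec and 0.003565 grad = 11.5506 arcsec.
123.552 − 11.5506 ≈ 112.0 arcsec.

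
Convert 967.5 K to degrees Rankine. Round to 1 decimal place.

1741.5 °R

°R = K × 9/5.
Applying the formula gives 1741.5 °R.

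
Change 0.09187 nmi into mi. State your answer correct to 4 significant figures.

1 nmi = 1.15078 miles.
Thus 0.09187 × 1.15078 ≈ 0.1057 mi.

0.1057 miles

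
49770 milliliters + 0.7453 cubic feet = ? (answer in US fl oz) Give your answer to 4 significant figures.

49770 mL = 1682.92 US fl oz and 0.7453 ft³ = 713.630 US fl oz.
1682.92 + 713.630 ≈ 2397 US fl oz.

2397 US fl oz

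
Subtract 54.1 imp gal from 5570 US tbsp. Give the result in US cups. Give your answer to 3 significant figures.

-691 US cups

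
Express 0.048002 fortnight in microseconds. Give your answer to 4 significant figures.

5.806 × 10^10 microseconds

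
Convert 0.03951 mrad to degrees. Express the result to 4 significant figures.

1 mrad = 0.0572958 degrees.
Then 0.03951 × 0.0572958 ≈ 0.002264 °.

0.002264 degrees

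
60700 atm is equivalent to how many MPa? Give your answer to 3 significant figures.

6150 MPa

1 atmosphere = 0.101325 megapascals.
Then 60700 × 0.101325 ≈ 6150 MPa.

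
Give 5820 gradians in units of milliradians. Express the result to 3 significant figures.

91400 milliradians

1 grad = 15.7080 mrad.
So 5820 × 15.7080 ≈ 91400 mrad.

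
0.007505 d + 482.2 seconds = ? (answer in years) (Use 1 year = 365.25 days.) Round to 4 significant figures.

3.583e-5 yr

0.007505 d = 2.05476e-5 yr and 482.2 s = 1.52800e-5 yr.
2.05476e-5 + 1.52800e-5 ≈ 3.583e-5 yr.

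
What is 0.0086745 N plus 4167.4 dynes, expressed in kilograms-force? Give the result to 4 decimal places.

0.0051 kilograms-force

0.0086745 N = 0.000884553 kgf and 4167.4 dyn = 0.00424957 kgf.
0.000884553 + 0.00424957 ≈ 0.0051 kgf.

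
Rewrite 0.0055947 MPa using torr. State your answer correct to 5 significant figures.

41.964 torr

1 megapascal = 7500.62 torr.
Then 0.0055947 × 7500.62 ≈ 41.964 torr.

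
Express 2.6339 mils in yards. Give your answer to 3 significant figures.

7.32 × 10^-5 yards

1 mil = 2.77778 × 10^-5 yards.
Then 2.6339 × 2.77778 × 10^-5 ≈ 7.32 × 10^-5 yd.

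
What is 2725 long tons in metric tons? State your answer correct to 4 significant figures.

2769 metric tons

1 long ton = 1.01605 t.
Thus 2725 × 1.01605 ≈ 2769 t.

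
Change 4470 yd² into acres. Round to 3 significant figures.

0.924 acre

1 square yard = 0.000206612 acres.
Then 4470 × 0.000206612 ≈ 0.924 acre.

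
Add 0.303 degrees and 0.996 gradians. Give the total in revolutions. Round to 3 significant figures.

0.00333 rev

0.303 ° = 0.000841667 rev and 0.996 grad = 0.00249000 rev.
0.000841667 + 0.00249000 ≈ 0.00333 rev.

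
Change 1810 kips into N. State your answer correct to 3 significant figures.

1 kip = 4448.22 N.
1810 × 4448.22 ≈ 8.05e+6 N.

8.05e+6 newtons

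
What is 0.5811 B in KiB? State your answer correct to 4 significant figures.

1 B = 0.0009765625 KiB.
Then 0.5811 × 0.0009765625 ≈ 0.0005675 KiB.

0.0005675 kibibytes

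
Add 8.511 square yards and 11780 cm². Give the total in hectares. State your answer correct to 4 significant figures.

8.511 yd² = 0.000711628 ha and 11780 cm² = 0.000117800 ha.
0.000711628 + 0.000117800 ≈ 0.0008294 ha.

0.0008294 ha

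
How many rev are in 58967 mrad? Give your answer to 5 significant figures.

1 mrad = 0.000159155 rev.
Thus 58967 × 0.000159155 ≈ 9.3849 rev.

9.3849 revolutions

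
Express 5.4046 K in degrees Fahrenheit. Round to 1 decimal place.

-449.9 degrees Fahrenheit

K = (°F + 459.67) × 5/9.
Applying the formula gives -449.9 °F.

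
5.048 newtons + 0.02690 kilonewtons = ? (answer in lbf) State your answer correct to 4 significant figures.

5.048 N = 1.13484 lbf and 0.02690 kN = 6.04736 lbf.
1.13484 + 6.04736 ≈ 7.182 lbf.

7.182 lbf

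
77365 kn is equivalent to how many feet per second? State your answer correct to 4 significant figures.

1 kn = 1.68781 ft/s.
Thus 77365 × 1.68781 ≈ 130600 ft/s.

130600 feet per second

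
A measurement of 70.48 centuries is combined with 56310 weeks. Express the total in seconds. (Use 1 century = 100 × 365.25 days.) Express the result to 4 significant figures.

2.565 × 10^11 s

70.48 century = 2.22418 × 10^11 s and 56310 wk = 3.40563 × 10^10 s.
2.22418 × 10^11 + 3.40563 × 10^10 ≈ 2.565 × 10^11 s.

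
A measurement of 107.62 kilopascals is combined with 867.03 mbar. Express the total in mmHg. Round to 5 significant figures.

1457.5 mmHg

107.62 kPa = 807.216 mmHg and 867.03 mbar = 650.326 mmHg.
807.216 + 650.326 ≈ 1457.5 mmHg.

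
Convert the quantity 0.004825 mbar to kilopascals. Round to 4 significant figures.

1 mbar = 0.100000 kilopascals.
Thus 0.004825 × 0.100000 ≈ 0.0004825 kPa.

0.0004825 kPa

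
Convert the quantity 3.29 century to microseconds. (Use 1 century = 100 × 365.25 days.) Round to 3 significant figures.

1 century = 3.15576 × 10^15 microseconds.
3.29 × 3.15576 × 10^15 ≈ 1.04 × 10^16 μs.

1.04 × 10^16 μs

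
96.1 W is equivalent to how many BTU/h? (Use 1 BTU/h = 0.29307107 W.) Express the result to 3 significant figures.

328 BTU per hour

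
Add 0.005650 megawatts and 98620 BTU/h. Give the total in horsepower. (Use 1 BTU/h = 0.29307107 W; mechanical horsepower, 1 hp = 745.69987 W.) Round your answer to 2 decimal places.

46.34 horsepower

0.005650 MW = 7.57677 hp and 98620 BTU/h = 38.7591 hp.
7.57677 + 38.7591 ≈ 46.34 hp.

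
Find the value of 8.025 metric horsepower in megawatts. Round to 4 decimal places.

0.0059 megawatts

1 metric horsepower = 0.000735499 megawatts.
Thus 8.025 × 0.000735499 ≈ 0.0059 MW.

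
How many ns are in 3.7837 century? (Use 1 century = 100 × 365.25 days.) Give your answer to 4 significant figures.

1.194e+19 nanoseconds

1 century = 3.15576e+18 ns.
Thus 3.7837 × 3.15576e+18 ≈ 1.194e+19 ns.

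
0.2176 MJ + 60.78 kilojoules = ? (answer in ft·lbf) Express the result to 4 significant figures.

0.2176 MJ = 160494 ft·lbf and 60.78 kJ = 44829.0 ft·lbf.
160494 + 44829.0 ≈ 205300 ft·lbf.

205300 ft·lbf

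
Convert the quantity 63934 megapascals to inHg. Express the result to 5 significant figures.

1.8880e+7 inHg

1 megapascal = 295.300 inches of mercury.
Thus 63934 × 295.300 ≈ 1.8880e+7 inHg.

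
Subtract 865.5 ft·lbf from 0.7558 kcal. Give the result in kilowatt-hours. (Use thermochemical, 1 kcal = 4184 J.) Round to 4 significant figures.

0.7558 kcal = 0.000878408 kWh and 865.5 ft·lbf = 0.000325961 kWh.
0.000878408 − 0.000325961 ≈ 0.0005524 kWh.

0.0005524 kWh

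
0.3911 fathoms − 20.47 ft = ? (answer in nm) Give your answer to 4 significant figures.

-5.524e+9 nanometers

0.3911 fathom = 7.15244e+8 nm and 20.47 ft = 6.23926e+9 nm.
7.15244e+8 − 6.23926e+9 ≈ -5.524e+9 nm.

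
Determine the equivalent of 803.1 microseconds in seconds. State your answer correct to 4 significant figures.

1 μs = 1.00000 × 10^-6 s.
Thus 803.1 × 1.00000 × 10^-6 ≈ 0.0008031 s.

0.0008031 s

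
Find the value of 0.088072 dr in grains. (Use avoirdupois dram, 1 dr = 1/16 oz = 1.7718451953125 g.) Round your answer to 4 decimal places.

2.4082 gr

1 dr = 27.34375 gr.
So 0.088072 × 27.34375 ≈ 2.4082 gr.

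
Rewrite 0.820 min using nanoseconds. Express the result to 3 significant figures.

4.92e+10 ns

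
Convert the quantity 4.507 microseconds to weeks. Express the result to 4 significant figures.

7.452e-12 wk

1 μs = 1.65344e-12 wk.
So 4.507 × 1.65344e-12 ≈ 7.452e-12 wk.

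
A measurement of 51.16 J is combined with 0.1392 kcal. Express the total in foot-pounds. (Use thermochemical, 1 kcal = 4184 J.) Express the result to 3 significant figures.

467 foot-pounds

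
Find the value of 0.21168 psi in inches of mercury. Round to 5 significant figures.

1 psi = 2.03602 inches of mercury.
Then 0.21168 × 2.03602 ≈ 0.43098 inHg.

0.43098 inHg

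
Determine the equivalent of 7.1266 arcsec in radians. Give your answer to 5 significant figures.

3.4551 × 10^-5 radians

1 arcsec = 4.84814 × 10^-6 radians.
Thus 7.1266 × 4.84814 × 10^-6 ≈ 3.4551 × 10^-5 rad.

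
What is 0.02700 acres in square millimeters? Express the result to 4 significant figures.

1 acre = 4.04686e+9 square millimeters.
Thus 0.02700 × 4.04686e+9 ≈ 1.093e+8 mm².

1.093e+8 mm²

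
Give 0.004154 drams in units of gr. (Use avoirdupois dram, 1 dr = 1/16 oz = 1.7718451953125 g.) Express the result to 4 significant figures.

0.1136 gr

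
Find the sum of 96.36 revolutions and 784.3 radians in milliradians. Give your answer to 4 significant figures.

1.390e+6 milliradians

96.36 rev = 605448 mrad and 784.3 rad = 784300 mrad.
605448 + 784300 ≈ 1.390e+6 mrad.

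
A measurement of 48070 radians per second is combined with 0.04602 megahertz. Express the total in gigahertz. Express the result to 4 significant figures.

48070 rad/s = 7.65058e-6 GHz and 0.04602 MHz = 4.60200e-5 GHz.
7.65058e-6 + 4.60200e-5 ≈ 5.367e-5 GHz.

5.367e-5 GHz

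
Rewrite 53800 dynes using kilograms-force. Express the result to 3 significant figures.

0.0549 kgf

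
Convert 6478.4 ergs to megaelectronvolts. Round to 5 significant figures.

1 erg = 624151 MeV.
Thus 6478.4 × 624151 ≈ 4.0435e+9 MeV.

4.0435e+9 megaelectronvolts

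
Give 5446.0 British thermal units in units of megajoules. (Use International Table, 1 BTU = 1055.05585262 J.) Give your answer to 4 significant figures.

5.746 MJ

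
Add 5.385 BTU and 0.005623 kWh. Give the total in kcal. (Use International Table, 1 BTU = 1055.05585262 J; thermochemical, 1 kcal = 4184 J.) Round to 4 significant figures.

6.196 kcal

5.385 BTU = 1.35791 kcal and 0.005623 kWh = 4.83815 kcal.
1.35791 + 4.83815 ≈ 6.196 kcal.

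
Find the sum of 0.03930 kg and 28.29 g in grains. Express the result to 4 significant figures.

0.03930 kg = 606.492 gr and 28.29 g = 436.581 gr.
606.492 + 436.581 ≈ 1043 gr.

1043 gr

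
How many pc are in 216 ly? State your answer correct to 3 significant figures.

1 light-year = 0.306601 parsecs.
So 216 × 0.306601 ≈ 66.2 pc.

66.2 parsecs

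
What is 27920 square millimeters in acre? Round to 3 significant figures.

6.90e-6 acre

1 mm² = 2.47105e-10 acres.
Then 27920 × 2.47105e-10 ≈ 6.90e-6 acre.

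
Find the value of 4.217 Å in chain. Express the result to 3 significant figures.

2.10 × 10^-11 chains

1 Å = 4.97097 × 10^-12 chains.
Then 4.217 × 4.97097 × 10^-12 ≈ 2.10 × 10^-11 chain.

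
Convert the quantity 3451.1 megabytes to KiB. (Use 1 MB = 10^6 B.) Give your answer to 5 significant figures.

3.3702 × 10^6 kibibytes

1 MB = 976.5625 KiB.
Thus 3451.1 × 976.5625 ≈ 3.3702 × 10^6 KiB.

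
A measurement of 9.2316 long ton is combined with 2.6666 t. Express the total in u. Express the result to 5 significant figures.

7.2545 × 10^30 u

9.2316 long ton = 5.64861 × 10^30 u and 2.6666 t = 1.60586 × 10^30 u.
5.64861 × 10^30 + 1.60586 × 10^30 ≈ 7.2545 × 10^30 u.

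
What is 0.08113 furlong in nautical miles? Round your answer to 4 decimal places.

0.0088 nmi

1 furlong = 0.108622 nmi.
Thus 0.08113 × 0.108622 ≈ 0.0088 nmi.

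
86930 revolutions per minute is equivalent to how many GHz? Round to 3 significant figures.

1 revolution per minute = 1.66667 × 10^-11 GHz.
86930 × 1.66667 × 10^-11 ≈ 1.45 × 10^-6 GHz.

1.45 × 10^-6 GHz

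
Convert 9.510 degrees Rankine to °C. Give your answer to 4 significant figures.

-267.9 degrees Celsius

°R = (°C + 273.15) × 9/5.
Applying the formula gives -267.9 °C.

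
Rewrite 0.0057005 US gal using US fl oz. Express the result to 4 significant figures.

0.7297 US fluid ounces

1 US gallon = 128.000 US fl oz.
0.0057005 × 128.000 ≈ 0.7297 US fl oz.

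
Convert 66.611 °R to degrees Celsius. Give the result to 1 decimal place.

°R = (°C + 273.15) × 9/5.
Applying the formula gives -236.1 °C.

-236.1 °C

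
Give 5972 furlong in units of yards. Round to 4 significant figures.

1.314 × 10^6 yd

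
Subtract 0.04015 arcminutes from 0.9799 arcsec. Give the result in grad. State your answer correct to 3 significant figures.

-0.000441 gradians

0.9799 arcsec = 0.000302438 grad and 0.04015 arcmin = 0.000743519 grad.
0.000302438 − 0.000743519 ≈ -0.000441 grad.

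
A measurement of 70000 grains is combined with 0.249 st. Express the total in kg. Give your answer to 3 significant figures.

6.12 kg

70000 gr = 4.53592 kg and 0.249 st = 1.58122 kg.
4.53592 + 1.58122 ≈ 6.12 kg.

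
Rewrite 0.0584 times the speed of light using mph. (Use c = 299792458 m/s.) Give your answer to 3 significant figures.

1 speed of light = 6.70617e+8 miles per hour.
Thus 0.0584 × 6.70617e+8 ≈ 3.92e+7 mph.

3.92e+7 mph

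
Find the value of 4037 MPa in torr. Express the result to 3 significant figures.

3.03e+7 torr

1 megapascal = 7500.62 torr.
Then 4037 × 7500.62 ≈ 3.03e+7 torr.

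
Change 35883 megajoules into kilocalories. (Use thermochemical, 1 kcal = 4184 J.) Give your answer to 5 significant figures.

8.5762e+6 kcal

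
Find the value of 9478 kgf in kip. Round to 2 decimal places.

20.90 kips

1 kilogram-force = 0.00220462 kip.
Thus 9478 × 0.00220462 ≈ 20.90 kip.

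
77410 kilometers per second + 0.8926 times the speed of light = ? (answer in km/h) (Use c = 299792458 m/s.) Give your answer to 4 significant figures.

77410 km/s = 2.78676e+8 km/h and 0.8926 c = 9.63341e+8 km/h.
2.78676e+8 + 9.63341e+8 ≈ 1.242e+9 km/h.

1.242e+9 kilometers per hour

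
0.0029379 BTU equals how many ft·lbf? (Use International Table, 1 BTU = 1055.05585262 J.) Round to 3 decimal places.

1 BTU = 778.169 foot-pounds.
Then 0.0029379 × 778.169 ≈ 2.286 ft·lbf.

2.286 foot-pounds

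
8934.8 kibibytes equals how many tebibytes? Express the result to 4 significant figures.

8.321e-6 tebibytes

1 kibibyte = 9.31323e-10 TiB.
So 8934.8 × 9.31323e-10 ≈ 8.321e-6 TiB.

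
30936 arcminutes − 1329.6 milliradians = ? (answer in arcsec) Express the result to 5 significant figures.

30936 arcmin = 1.85616 × 10^6 arcsec and 1329.6 mrad = 274250 arcsec.
1.85616 × 10^6 − 274250 ≈ 1.5819 × 10^6 arcsec.

1.5819 × 10^6 arcseconds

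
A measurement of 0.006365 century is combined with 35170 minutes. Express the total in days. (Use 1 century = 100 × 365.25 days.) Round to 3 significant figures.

0.006365 century = 232.482 d and 35170 min = 24.4236 d.
232.482 + 24.4236 ≈ 257 d.

257 days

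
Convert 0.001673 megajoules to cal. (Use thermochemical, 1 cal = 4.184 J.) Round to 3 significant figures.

400 cal

1 megajoule = 239006 cal.
Then 0.001673 × 239006 ≈ 400 cal.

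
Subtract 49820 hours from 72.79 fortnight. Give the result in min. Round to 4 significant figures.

-1.522 × 10^6 min

72.79 fortnight = 1.46745 × 10^6 min and 49820 h = 2.98920 × 10^6 min.
1.46745 × 10^6 − 2.98920 × 10^6 ≈ -1.522 × 10^6 min.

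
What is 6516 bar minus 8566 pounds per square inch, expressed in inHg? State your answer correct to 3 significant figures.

6516 bar = 192417 inHg and 8566 psi = 17440.6 inHg.
192417 − 17440.6 ≈ 175000 inHg.

175000 inches of mercury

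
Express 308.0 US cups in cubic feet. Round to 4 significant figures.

2.573 cubic feet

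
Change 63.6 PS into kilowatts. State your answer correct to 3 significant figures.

1 PS = 0.735499 kilowatts.
So 63.6 × 0.735499 ≈ 46.8 kW.

46.8 kilowatts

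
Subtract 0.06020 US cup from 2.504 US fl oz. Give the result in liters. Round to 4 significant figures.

0.05981 L

2.504 US fl oz = 0.0740521 L and 0.06020 US cup = 0.0142426 L.
0.0740521 − 0.0142426 ≈ 0.05981 L.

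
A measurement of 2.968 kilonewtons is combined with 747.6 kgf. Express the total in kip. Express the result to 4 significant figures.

2.968 kN = 0.667233 kip and 747.6 kgf = 1.64818 kip.
0.667233 + 1.64818 ≈ 2.315 kip.

2.315 kip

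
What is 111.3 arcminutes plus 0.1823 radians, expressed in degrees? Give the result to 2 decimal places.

111.3 arcmin = 1.85500 ° and 0.1823 rad = 10.4450 °.
1.85500 + 10.4450 ≈ 12.30 °.

12.30 °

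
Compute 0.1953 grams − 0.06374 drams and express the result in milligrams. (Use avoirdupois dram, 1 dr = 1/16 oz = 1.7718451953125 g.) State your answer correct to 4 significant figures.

82.36 milligrams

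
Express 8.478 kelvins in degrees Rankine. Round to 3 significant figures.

15.3 degrees Rankine

°R = K × 9/5.
Applying the formula gives 15.3 °R.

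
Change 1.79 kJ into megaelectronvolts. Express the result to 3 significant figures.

1 kJ = 6.24151 × 10^15 megaelectronvolts.
1.79 × 6.24151 × 10^15 ≈ 1.12 × 10^16 MeV.

1.12 × 10^16 MeV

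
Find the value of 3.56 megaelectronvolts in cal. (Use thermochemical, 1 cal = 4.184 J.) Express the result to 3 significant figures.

1.36 × 10^-13 cal

1 MeV = 3.82929 × 10^-14 cal.
3.56 × 3.82929 × 10^-14 ≈ 1.36 × 10^-13 cal.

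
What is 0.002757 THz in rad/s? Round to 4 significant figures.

1.732e+10 radians per second

1 terahertz = 6.28319e+12 rad/s.
0.002757 × 6.28319e+12 ≈ 1.732e+10 rad/s.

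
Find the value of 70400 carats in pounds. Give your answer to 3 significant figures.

31.0 pounds

1 ct = 0.000440925 pounds.
70400 × 0.000440925 ≈ 31.0 lb.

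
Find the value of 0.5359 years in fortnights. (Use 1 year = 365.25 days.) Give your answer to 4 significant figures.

1 yr = 26.0893 fortnights.
So 0.5359 × 26.0893 ≈ 13.98 fortnight.

13.98 fortnight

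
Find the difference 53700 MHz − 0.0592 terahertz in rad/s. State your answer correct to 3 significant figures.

-3.46 × 10^10 rad/s

53700 MHz = 3.37407 × 10^11 rad/s and 0.0592 THz = 3.71965 × 10^11 rad/s.
3.37407 × 10^11 − 3.71965 × 10^11 ≈ -3.46 × 10^10 rad/s.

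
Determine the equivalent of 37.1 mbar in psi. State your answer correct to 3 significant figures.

0.538 pounds per square inch

1 mbar = 0.0145038 pounds per square inch.
Then 37.1 × 0.0145038 ≈ 0.538 psi.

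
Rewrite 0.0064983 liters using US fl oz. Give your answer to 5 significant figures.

1 L = 33.8140 US fl oz.
So 0.0064983 × 33.8140 ≈ 0.21973 US fl oz.

0.21973 US fluid ounces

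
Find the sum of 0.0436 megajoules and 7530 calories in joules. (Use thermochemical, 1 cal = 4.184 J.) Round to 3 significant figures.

75100 joules

0.0436 MJ = 43600.0 J and 7530 cal = 31505.5 J.
43600.0 + 31505.5 ≈ 75100 J.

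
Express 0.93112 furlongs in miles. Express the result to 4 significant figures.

1 furlong = 0.125000 mi.
So 0.93112 × 0.125000 ≈ 0.1164 mi.

0.1164 mi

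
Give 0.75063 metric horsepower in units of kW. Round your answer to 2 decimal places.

0.55 kW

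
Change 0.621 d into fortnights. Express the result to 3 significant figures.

1 day = 0.0714286 fortnights.
Then 0.621 × 0.0714286 ≈ 0.0444 fortnight.

0.0444 fortnight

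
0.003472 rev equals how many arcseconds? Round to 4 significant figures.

4500 arcsec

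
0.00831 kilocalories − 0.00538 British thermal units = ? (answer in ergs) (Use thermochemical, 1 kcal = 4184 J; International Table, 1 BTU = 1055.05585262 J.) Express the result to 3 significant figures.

2.91 × 10^8 ergs

0.00831 kcal = 3.47690 × 10^8 erg and 0.00538 BTU = 5.67620 × 10^7 erg.
3.47690 × 10^8 − 5.67620 × 10^7 ≈ 2.91 × 10^8 erg.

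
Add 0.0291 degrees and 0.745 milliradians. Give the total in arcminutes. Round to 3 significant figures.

4.31 arcminutes

0.0291 ° = 1.74600 arcmin and 0.745 mrad = 2.56112 arcmin.
1.74600 + 2.56112 ≈ 4.31 arcmin.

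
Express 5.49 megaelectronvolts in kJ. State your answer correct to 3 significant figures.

8.80e-16 kJ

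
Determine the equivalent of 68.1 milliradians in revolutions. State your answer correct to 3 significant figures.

0.0108 rev

1 milliradian = 0.000159155 revolutions.
So 68.1 × 0.000159155 ≈ 0.0108 rev.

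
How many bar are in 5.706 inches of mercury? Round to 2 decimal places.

0.19 bar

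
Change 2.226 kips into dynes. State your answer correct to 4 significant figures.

9.902 × 10^8 dynes

1 kip = 4.44822 × 10^8 dyn.
2.226 × 4.44822 × 10^8 ≈ 9.902 × 10^8 dyn.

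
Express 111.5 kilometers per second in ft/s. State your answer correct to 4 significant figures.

1 km/s = 3280.84 feet per second.
So 111.5 × 3280.84 ≈ 365800 ft/s.

365800 feet per second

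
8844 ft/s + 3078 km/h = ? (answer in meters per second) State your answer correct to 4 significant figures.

8844 ft/s = 2695.65 m/s and 3078 km/h = 855.000 m/s.
2695.65 + 855.000 ≈ 3551 m/s.

3551 meters per second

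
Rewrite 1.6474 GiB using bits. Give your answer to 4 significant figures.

1 gibibyte = 8.58993e+9 bits.
So 1.6474 × 8.58993e+9 ≈ 1.415e+10 bit.

1.415e+10 bit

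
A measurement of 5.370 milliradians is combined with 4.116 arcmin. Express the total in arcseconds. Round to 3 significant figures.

1350 arcseconds

5.370 mrad = 1107.64 arcsec and 4.116 arcmin = 246.960 arcsec.
1107.64 + 246.960 ≈ 1350 arcsec.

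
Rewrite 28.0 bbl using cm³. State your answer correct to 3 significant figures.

1 bbl = 158987 cm³.
Then 28.0 × 158987 ≈ 4.45e+6 cm³.

4.45e+6 cubic centimeters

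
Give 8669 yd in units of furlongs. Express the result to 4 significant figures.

39.40 furlongs

1 yd = 0.00454545 furlongs.
Thus 8669 × 0.00454545 ≈ 39.40 furlong.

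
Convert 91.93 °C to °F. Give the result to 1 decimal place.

°F = °C × 9/5 + 32.
Applying the formula gives 197.5 °F.

197.5 °F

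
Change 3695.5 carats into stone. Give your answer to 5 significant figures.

1 ct = 3.14946 × 10^-5 st.
Then 3695.5 × 3.14946 × 10^-5 ≈ 0.11639 st.

0.11639 stone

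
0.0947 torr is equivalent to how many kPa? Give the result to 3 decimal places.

0.013 kPa

1 torr = 0.133322 kPa.
So 0.0947 × 0.133322 ≈ 0.013 kPa.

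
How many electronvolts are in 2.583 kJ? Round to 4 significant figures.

1.612e+22 electronvolts

1 kilojoule = 6.24151e+21 electronvolts.
So 2.583 × 6.24151e+21 ≈ 1.612e+22 eV.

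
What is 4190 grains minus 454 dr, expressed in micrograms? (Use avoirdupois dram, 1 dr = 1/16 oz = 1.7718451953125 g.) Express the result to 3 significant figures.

4190 gr = 2.71507 × 10^8 μg and 454 dr = 8.04418 × 10^8 μg.
2.71507 × 10^8 − 8.04418 × 10^8 ≈ -5.33 × 10^8 μg.

-5.33 × 10^8 μg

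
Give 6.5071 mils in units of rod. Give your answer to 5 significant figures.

3.2864e-5 rods

1 mil = 5.05051e-6 rod.
So 6.5071 × 5.05051e-6 ≈ 3.2864e-5 rod.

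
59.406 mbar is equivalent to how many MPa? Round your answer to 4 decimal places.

0.0059 megapascals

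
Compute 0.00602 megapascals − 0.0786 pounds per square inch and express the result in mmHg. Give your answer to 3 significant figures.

0.00602 MPa = 45.1537 mmHg and 0.0786 psi = 4.06479 mmHg.
45.1537 − 4.06479 ≈ 41.1 mmHg.

41.1 millimeters of mercury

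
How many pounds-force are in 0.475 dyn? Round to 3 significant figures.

1.07 × 10^-6 pounds-force

1 dyn = 2.24809 × 10^-6 lbf.
Thus 0.475 × 2.24809 × 10^-6 ≈ 1.07 × 10^-6 lbf.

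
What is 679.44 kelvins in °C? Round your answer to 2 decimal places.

K = °C + 273.15.
Applying the formula gives 406.29 °C.

406.29 degrees Celsius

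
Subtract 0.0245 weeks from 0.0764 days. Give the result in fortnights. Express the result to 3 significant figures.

-0.00679 fortnight

0.0764 d = 0.00545714 fortnight and 0.0245 wk = 0.0122500 fortnight.
0.00545714 − 0.0122500 ≈ -0.00679 fortnight.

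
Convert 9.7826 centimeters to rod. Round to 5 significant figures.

0.019452 rods

1 cm = 0.00198839 rod.
Thus 9.7826 × 0.00198839 ≈ 0.019452 rod.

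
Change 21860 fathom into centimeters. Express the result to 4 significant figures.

3.998e+6 cm

1 fathom = 182.880 centimeters.
Then 21860 × 182.880 ≈ 3.998e+6 cm.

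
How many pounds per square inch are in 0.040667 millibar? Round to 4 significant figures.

0.0005898 psi

1 millibar = 0.0145038 psi.
Thus 0.040667 × 0.0145038 ≈ 0.0005898 psi.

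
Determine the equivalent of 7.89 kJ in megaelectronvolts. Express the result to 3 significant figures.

1 kJ = 6.24151 × 10^15 megaelectronvolts.
7.89 × 6.24151 × 10^15 ≈ 4.92 × 10^16 MeV.

4.92 × 10^16 MeV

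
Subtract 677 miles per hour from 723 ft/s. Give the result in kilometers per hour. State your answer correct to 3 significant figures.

-296 km/h

723 ft/s = 793.333 km/h and 677 mph = 1089.53 km/h.
793.333 − 1089.53 ≈ -296 km/h.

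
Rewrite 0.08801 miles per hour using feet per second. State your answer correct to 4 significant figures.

0.1291 feet per second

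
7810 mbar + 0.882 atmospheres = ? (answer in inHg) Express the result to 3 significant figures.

7810 mbar = 230.629 inHg and 0.882 atm = 26.3905 inHg.
230.629 + 26.3905 ≈ 257 inHg.

257 inHg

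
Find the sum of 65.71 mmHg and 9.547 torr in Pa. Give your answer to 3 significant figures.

10000 pascals

65.71 mmHg = 8760.61 Pa and 9.547 torr = 1272.83 Pa.
8760.61 + 1272.83 ≈ 10000 Pa.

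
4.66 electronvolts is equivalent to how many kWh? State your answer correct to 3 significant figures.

2.07 × 10^-25 kWh

1 electronvolt = 4.45049 × 10^-26 kilowatt-hours.
4.66 × 4.45049 × 10^-26 ≈ 2.07 × 10^-25 kWh.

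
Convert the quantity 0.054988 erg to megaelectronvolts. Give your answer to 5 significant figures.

34321 MeV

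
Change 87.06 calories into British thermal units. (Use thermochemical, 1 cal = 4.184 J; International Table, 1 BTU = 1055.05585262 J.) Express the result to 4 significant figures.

1 cal = 0.00396567 British thermal units.
Thus 87.06 × 0.00396567 ≈ 0.3453 BTU.

0.3453 British thermal units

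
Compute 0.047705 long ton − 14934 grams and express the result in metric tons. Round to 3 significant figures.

0.047705 long ton = 0.0484705 t and 14934 g = 0.0149340 t.
0.0484705 − 0.0149340 ≈ 0.0335 t.

0.0335 metric tons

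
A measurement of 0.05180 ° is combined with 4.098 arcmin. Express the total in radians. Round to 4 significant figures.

0.002096 rad

0.05180 ° = 0.000904081 rad and 4.098 arcmin = 0.00119206 rad.
0.000904081 + 0.00119206 ≈ 0.002096 rad.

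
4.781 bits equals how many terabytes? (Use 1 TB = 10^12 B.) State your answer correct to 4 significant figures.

1 bit = 1.25000 × 10^-13 terabytes.
4.781 × 1.25000 × 10^-13 ≈ 5.976 × 10^-13 TB.

5.976 × 10^-13 terabytes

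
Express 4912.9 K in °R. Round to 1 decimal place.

8843.2 degrees Rankine

°R = K × 9/5.
Applying the formula gives 8843.2 °R.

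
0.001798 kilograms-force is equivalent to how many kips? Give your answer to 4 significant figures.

1 kgf = 0.00220462 kips.
Thus 0.001798 × 0.00220462 ≈ 3.964e-6 kip.

3.964e-6 kip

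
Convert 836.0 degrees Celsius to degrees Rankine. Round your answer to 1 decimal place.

°R = (°C + 273.15) × 9/5.
Applying the formula gives 1996.5 °R.

1996.5 °R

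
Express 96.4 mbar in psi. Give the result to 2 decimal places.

1.40 pounds per square inch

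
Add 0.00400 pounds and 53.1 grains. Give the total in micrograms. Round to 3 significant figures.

5.26e+6 μg

0.00400 lb = 1.81437e+6 μg and 53.1 gr = 3.44082e+6 μg.
1.81437e+6 + 3.44082e+6 ≈ 5.26e+6 μg.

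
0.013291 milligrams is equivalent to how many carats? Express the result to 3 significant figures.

1 milligram = 0.00500000 carats.
Thus 0.013291 × 0.00500000 ≈ 6.65 × 10^-5 ct.

6.65 × 10^-5 ct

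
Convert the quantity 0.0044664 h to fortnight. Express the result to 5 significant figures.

1 h = 0.00297619 fortnight.
So 0.0044664 × 0.00297619 ≈ 1.3293e-5 fortnight.

1.3293e-5 fortnight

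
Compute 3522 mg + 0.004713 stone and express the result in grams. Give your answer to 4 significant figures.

33.45 grams

3522 mg = 3.52200 g and 0.004713 st = 29.9289 g.
3.52200 + 29.9289 ≈ 33.45 g.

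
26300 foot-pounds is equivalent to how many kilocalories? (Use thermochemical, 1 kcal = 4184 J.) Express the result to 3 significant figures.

8.52 kcal

1 ft·lbf = 0.000324048 kilocalories.
So 26300 × 0.000324048 ≈ 8.52 kcal.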